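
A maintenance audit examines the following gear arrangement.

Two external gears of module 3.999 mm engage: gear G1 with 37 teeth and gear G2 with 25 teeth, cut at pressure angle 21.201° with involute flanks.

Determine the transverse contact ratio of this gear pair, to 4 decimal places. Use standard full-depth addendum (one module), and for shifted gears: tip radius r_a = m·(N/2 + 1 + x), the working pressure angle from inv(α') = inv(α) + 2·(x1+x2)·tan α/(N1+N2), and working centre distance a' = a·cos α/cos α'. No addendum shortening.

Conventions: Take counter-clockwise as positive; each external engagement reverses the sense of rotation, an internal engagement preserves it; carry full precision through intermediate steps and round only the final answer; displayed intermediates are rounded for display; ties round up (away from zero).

single-mesh involute tooth geometry (37T engaging 25T at module 3.999)
base radii: r_b1 = 68.974246, r_b2 = 46.604221
tip radii: r_a1 = 77.980500, r_a2 = 53.986500
no profile shift: α' = α, a' = a
action lengths: √(r_a1²−r_b1²) = 36.380101, √(r_a2²−r_b2²) = 27.250483
base pitch p_b = π·m·cos α = 11.712918
CR = (36.380101 + 27.250483 − 123.969000·sin 21.20100°)/11.712918 = 1.604923
contact ratio ≈ 1.6049

1.6049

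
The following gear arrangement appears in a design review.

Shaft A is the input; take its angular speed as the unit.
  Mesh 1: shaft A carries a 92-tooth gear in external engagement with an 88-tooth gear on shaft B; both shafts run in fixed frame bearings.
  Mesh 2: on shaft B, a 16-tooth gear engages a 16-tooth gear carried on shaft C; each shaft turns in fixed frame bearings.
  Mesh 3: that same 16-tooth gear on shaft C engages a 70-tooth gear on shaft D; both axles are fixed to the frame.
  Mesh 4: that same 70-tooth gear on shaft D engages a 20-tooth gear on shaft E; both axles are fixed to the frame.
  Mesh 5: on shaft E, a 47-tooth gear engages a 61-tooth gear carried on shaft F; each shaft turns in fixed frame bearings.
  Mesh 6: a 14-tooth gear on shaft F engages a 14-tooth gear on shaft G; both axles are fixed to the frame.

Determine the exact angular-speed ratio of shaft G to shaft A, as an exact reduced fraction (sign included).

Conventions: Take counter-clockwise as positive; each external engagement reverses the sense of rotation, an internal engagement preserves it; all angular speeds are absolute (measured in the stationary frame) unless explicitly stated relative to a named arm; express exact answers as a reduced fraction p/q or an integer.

class = fixed-axis compound train [6 meshes; 6 ratios multiply, 6 sense flips]
mesh 1 [92T→88T]: running ratio 23/22, sense −
mesh 2 [16T→16T]: running ratio 23/22, sense +
mesh 3 [16T→70T]: running ratio 92/385, sense −
mesh 4 [70T→20T]: running ratio 46/55, sense +
mesh 5 [47T→61T]: running ratio 2162/3355, sense −
mesh 6 [14T→14T]: running ratio 2162/3355, sense +
ω_out/ω_in = 2162/3355

2162/3355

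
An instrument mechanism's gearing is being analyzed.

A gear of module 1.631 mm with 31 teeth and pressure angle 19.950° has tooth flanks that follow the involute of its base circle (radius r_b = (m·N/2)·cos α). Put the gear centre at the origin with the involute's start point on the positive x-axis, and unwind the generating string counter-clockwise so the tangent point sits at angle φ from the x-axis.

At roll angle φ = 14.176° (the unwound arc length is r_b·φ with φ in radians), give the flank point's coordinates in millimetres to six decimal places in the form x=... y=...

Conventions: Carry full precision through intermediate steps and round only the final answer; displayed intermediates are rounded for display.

x=24.479689 y=0.119240

single-mesh involute tooth geometry (31T wheel at module 1.631)
pitch radius r_p = m·N/2 = 1.631·31/2 = 25.280500
base radius r_b = r_p·cos α = 25.280500·cos 19.950° = 23.763436
roll angle φ = 14.176° = 0.24741787 rad
x = r_b·(cos φ + φ·sin φ) = 24.479689
y = r_b·(sin φ − φ·cos φ) = 0.119240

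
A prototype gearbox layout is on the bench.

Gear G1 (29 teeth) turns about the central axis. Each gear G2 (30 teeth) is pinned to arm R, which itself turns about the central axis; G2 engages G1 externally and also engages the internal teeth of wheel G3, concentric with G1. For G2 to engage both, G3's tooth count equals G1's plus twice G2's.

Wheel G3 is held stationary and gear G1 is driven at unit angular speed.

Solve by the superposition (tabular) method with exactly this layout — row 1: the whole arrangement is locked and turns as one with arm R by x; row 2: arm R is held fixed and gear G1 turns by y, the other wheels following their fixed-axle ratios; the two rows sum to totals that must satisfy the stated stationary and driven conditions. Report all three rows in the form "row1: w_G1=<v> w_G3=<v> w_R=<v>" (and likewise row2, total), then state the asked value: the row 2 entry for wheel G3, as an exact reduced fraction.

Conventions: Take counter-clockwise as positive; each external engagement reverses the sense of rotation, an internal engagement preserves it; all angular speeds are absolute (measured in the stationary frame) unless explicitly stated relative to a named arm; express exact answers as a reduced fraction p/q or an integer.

row1: w_G1=29/118 w_G3=29/118 w_R=29/118
row2: w_G1=89/118 w_G3=-29/118 w_R=0
total: w_G1=1 w_G3=0 w_R=29/118
asked value: -29/118

recognized (axles ride arm R): planetary set, 29/30/89 teeth
row 1 — lock + rotate with arm: ω_sun = ω_ring = ω_arm = x
superposition row 2 [arm held]: sun y, ring −(29/89)·y, arm 0
boundary: total ω_ring = x − (29/89)·y = 0 and total ω_sun = x + y = 1  ⇒  y = 89/118, x = 29/118
row 2 ring = −(29/89)·89/118 = -29/118
totals (row 1 + row 2): sun 29/118 + 89/118 = 1, ring 29/118 + (-29/118) = 0, arm 29/118 + 0 = 29/118
asked cell (row2, ring) = -29/118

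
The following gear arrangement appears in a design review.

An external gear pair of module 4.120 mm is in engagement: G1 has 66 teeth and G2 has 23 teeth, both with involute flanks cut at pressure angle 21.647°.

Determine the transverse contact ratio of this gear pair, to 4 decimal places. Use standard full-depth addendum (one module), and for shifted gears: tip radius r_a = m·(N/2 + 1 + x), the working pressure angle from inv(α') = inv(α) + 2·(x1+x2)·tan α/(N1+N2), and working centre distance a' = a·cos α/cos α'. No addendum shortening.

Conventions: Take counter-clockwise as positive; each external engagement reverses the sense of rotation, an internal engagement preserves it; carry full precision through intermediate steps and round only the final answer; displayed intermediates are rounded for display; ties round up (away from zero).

1.6213

recognized (one external pair, fixed centres): single-mesh tooth geometry, m = 4.120, N1 = 66, N2 = 23
base radii: r_b1 = 126.371312, r_b2 = 44.038488
tip radii: r_a1 = 140.080000, r_a2 = 51.500000
no profile shift: α' = α, a' = a
action lengths: √(r_a1²−r_b1²) = 60.437554, √(r_a2²−r_b2²) = 26.699468
base pitch p_b = π·m·cos α = 12.030521
CR = (60.437554 + 26.699468 − 183.340000·sin 21.64700°)/12.030521 = 1.621314
contact ratio ≈ 1.6213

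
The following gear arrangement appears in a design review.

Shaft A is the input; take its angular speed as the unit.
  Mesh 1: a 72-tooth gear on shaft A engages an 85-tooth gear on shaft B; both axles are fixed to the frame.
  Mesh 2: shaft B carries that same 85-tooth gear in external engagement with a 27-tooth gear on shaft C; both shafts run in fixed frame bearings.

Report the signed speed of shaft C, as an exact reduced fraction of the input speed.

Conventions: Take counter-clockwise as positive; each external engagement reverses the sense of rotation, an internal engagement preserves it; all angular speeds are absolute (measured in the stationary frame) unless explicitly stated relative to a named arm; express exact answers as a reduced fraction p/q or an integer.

2-mesh fixed-axis compound train (all bearings frame-fixed)
mesh 1 [72T→85T]: |ω|/ω_in = 1×72/85 = 72/85, sense flips to −
mesh 2 [85T→27T]: |ω|/ω_in = (72/85)×85/27 = 8/3, sense flips to +
signed output speed (× input speed) = 8/3

8/3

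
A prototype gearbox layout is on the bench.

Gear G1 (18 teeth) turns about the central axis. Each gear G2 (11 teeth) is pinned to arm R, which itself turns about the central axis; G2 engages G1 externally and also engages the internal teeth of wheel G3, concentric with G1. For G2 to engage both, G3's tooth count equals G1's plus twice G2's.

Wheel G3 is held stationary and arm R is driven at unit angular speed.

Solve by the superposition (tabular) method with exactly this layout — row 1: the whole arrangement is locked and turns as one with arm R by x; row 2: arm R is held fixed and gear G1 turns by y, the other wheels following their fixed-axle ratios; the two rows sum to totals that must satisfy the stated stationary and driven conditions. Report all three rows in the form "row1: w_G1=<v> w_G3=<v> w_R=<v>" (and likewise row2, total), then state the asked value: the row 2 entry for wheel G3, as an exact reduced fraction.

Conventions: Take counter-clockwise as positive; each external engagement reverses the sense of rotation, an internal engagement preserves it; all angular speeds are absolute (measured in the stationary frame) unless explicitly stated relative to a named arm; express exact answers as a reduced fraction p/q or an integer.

row1: w_G1=1 w_G3=1 w_R=1
row2: w_G1=20/9 w_G3=-1 w_R=0
total: w_G1=29/9 w_G3=0 w_R=1
asked value: -1

planetary set (18T centre, 11T on arm, 40T internal) — Willis relation
row 1 — lock + rotate with arm: ω_sun = ω_ring = ω_arm = x
superposition row 2 [arm held]: sun y, ring −(18/40)·y, arm 0
boundary: total ω_ring = x − (18/40)·y = 0 and total ω_arm = x = 1  ⇒  y = 20/9, x = 1
row 2 ring = −(18/40)·20/9 = -1
totals (row 1 + row 2): sun 1 + 20/9 = 29/9, ring 1 + (-1) = 0, arm 1 + 0 = 1
asked cell (row2, ring) = -1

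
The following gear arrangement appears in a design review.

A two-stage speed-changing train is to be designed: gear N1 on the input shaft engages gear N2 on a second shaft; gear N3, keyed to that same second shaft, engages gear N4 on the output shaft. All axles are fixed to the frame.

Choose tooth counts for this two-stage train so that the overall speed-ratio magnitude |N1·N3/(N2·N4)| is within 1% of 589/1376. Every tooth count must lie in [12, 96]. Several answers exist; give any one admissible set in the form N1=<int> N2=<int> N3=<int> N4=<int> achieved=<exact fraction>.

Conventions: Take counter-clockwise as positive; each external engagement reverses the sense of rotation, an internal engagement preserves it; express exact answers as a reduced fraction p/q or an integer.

design class (target 589/1376): fixed-axis compound train
target = 589/1376 in lowest terms: an exact hit needs N1·N3 = k·589 and N2·N4 = k·1376 for one integer k, every count in [12, 96]; additionally prefer no 1:1 stage (N1 ≠ N2, N3 ≠ N4)
k = 1: N1·N3 = 589 = 19·31, N2·N4 = 1376 = 16·86
achieved = 19·31/(16·86) = 589/1376; |achieved − target| = 0 ≤ 589/137600 ✓

N1=19 N2=16 N3=31 N4=86 achieved=589/1376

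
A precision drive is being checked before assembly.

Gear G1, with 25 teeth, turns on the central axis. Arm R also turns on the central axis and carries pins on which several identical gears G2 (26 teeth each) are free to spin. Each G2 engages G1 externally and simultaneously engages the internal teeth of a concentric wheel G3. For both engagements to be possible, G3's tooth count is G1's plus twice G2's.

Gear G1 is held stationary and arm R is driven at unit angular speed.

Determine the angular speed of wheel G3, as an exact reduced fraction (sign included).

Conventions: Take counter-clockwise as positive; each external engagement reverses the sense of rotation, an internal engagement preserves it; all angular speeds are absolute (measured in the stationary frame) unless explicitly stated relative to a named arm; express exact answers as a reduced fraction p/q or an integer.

planetary set (25T centre, 26T on arm, 77T internal) — Willis relation
ring teeth: 25 + 2·26 = 77
25(ω_sun−ω_arm) = −77(ω_ring−ω_arm),  ω_sun = 0, ω_arm = 1
ω_ring = 1 − (25/77)(0−1) = 102/77
exact speed ratio = 102/77

102/77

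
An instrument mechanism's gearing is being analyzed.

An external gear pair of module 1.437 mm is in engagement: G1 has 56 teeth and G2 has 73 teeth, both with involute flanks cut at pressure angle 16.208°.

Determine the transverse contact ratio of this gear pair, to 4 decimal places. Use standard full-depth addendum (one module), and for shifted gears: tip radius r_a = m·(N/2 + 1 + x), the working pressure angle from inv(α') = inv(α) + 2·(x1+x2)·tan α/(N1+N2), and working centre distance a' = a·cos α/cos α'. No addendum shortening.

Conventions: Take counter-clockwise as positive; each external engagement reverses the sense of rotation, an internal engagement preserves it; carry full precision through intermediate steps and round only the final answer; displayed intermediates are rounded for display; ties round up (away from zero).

2.0542

recognized (one external pair, fixed centres): single-mesh tooth geometry, m = 1.437, N1 = 56, N2 = 73
base radii: r_b1 = 38.636809, r_b2 = 50.365840
tip radii: r_a1 = 41.673000, r_a2 = 53.887500
no profile shift: α' = α, a' = a
action lengths: √(r_a1²−r_b1²) = 15.615246, √(r_a2²−r_b2²) = 19.161023
base pitch p_b = π·m·cos α = 4.335040
CR = (15.615246 + 19.161023 − 92.686500·sin 16.20800°)/4.335040 = 2.054222
contact ratio ≈ 2.0542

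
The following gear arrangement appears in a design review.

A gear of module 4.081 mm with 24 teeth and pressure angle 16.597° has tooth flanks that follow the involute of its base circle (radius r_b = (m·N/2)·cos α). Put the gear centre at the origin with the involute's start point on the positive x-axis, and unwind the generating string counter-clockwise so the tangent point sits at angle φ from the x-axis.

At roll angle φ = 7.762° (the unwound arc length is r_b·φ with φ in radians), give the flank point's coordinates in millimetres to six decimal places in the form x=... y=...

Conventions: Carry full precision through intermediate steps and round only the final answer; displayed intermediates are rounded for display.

single-mesh involute tooth geometry (24T wheel at module 4.081)
pitch radius r_p = m·N/2 = 4.081·24/2 = 48.972000
base radius r_b = r_p·cos α = 48.972000·cos 16.597° = 46.931706
roll angle φ = 7.762° = 0.13547246 rad
x = r_b·(cos φ + φ·sin φ) = 47.360395
y = r_b·(sin φ − φ·cos φ) = 0.038824

x=47.360395 y=0.038824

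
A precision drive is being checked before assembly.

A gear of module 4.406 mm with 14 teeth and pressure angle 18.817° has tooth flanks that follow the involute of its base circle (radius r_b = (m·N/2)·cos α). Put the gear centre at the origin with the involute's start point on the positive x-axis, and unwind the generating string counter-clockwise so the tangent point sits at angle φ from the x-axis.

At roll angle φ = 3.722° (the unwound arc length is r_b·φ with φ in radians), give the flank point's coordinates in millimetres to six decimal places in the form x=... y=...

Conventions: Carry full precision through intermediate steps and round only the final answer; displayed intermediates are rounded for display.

x=29.255139 y=0.002667

single-mesh involute tooth geometry (14T wheel at module 4.406)
pitch radius r_p = m·N/2 = 4.406·14/2 = 30.842000
base radius r_b = r_p·cos α = 30.842000·cos 18.817° = 29.193606
roll angle φ = 3.722° = 0.06496115 rad
x = r_b·(cos φ + φ·sin φ) = 29.255139
y = r_b·(sin φ − φ·cos φ) = 0.002667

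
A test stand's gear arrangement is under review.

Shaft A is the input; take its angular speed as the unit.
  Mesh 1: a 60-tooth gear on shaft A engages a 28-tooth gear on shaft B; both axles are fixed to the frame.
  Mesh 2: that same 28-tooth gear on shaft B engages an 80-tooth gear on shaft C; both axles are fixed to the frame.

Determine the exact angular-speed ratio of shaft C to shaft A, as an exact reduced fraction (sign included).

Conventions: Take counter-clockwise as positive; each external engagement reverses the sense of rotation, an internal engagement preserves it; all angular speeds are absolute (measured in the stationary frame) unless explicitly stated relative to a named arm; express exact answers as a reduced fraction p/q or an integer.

class = fixed-axis compound train [2 meshes; 2 ratios multiply, 2 sense flips]
mesh 1 [60T→28T]: running ratio 15/7, sense −
mesh 2 [28T→80T]: running ratio 3/4, sense +
ω_out/ω_in = 3/4

3/4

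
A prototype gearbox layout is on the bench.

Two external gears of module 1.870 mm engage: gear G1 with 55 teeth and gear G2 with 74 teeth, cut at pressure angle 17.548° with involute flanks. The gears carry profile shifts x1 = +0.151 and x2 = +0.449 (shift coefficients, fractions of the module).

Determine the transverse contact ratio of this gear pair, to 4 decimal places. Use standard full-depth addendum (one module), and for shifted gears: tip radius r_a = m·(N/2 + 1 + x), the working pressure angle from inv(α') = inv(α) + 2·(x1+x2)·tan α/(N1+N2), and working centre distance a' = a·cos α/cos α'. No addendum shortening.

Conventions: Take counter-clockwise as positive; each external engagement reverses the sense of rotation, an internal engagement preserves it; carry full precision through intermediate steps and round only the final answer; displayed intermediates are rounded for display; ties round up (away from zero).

1.8566

single-mesh involute tooth geometry (55T engaging 74T at module 1.870)
base radii: r_b1 = 49.031922, r_b2 = 65.970222
tip radii: r_a1 = 53.577370, r_a2 = 71.899630
inv(α') = inv(17.548°) + 2·(+0.151+0.449)·tan α/(55+74) = 0.01289128  ⇒  α' = 19.08475°
a' = a·cos α / cos α' = 120.6150·cos 17.548°/cos 19.08475° = 121.690762
action lengths: √(r_a1²−r_b1²) = 21.596416, √(r_a2²−r_b2²) = 28.591722
base pitch p_b = π·m·cos α = 5.601394
CR = (21.596416 + 28.591722 − 121.690762·sin 19.08475°)/5.601394 = 1.856563
contact ratio ≈ 1.8566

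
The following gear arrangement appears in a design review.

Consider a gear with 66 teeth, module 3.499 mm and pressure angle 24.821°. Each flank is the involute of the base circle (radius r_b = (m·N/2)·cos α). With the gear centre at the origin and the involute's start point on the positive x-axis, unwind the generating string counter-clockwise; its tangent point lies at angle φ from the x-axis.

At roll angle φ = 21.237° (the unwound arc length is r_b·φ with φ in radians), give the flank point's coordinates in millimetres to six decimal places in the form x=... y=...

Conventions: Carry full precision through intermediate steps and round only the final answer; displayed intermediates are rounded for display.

x=111.754246 y=1.754590

recognized (one wheel, involute flank): single-mesh tooth geometry, m = 3.499, N = 66
pitch radius r_p = m·N/2 = 3.499·66/2 = 115.467000
base radius r_b = r_p·cos α = 115.467000·cos 24.821° = 104.800583
roll angle φ = 21.237° = 0.37065557 rad
x = r_b·(cos φ + φ·sin φ) = 111.754246
y = r_b·(sin φ − φ·cos φ) = 1.754590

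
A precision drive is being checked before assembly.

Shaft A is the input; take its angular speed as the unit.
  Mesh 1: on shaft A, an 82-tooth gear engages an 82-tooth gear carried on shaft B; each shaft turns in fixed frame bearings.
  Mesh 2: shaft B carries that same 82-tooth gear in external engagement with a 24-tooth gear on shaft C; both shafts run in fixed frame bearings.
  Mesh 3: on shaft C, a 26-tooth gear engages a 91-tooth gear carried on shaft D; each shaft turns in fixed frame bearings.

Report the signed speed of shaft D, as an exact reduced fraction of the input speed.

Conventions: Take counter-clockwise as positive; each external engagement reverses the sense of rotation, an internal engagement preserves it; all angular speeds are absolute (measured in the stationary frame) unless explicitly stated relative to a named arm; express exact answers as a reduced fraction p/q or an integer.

3-mesh fixed-axis compound train (all bearings frame-fixed)
mesh 1 [82T→82T]: |ω|/ω_in = 1×82/82 = 1, sense flips to −
mesh 2 [82T→24T]: |ω|/ω_in = 1×82/24 = 41/12, sense flips to +
mesh 3 [26T→91T]: |ω|/ω_in = (41/12)×26/91 = 41/42, sense flips to −
signed output speed (× input speed) = -41/42

-41/42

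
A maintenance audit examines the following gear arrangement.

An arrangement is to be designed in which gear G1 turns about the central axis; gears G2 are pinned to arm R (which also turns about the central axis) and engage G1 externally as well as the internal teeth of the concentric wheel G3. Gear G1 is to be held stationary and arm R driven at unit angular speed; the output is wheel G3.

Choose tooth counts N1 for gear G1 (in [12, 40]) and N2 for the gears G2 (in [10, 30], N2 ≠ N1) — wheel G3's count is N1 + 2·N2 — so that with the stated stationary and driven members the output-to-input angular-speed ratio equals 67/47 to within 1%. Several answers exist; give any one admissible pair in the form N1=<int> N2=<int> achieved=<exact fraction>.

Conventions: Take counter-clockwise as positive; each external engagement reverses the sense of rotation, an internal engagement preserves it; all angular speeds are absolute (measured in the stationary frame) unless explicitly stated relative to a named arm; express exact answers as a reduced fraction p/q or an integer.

N1=40 N2=27 achieved=67/47

planetary set to be sized for 67/47 (Willis relation)
Willis with ω_sun = 0: ω_ring/ω_arm = (N1+N3)/N3; set equal to 67/47  ⇒  N3/N1 = 1/(67/47 − 1) = 47/20
N3 = N1 + 2·N2  ⇒  N2/N1 = (N3/N1 − 1)/2 = (47/20 − 1)/2 = 27/40
smallest multiple with N1 ≥ 12 and N2 ≥ 10: k = 1  ⇒  N1 = 1·40 = 40, N2 = 1·27 = 27 (N1 ≤ 40, N2 ≤ 30, N2 ≠ N1 ✓), N3 = 40 + 2·27 = 94
check: (N1+N3)/N3 with N1 = 40, N3 = 94 gives 67/47; |achieved − target| = 0 ≤ 67/4700 ✓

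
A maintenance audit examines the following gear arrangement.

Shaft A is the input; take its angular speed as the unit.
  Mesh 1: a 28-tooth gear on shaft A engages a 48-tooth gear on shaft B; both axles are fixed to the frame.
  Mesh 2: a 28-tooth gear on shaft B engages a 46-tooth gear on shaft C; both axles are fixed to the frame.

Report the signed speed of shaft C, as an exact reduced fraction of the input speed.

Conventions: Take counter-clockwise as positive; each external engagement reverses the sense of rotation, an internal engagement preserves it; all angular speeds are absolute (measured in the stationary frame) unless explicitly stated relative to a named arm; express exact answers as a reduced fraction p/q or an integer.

49/138

2-mesh fixed-axis compound train (all bearings frame-fixed)
mesh 1 [28T→48T]: |ω|/ω_in = 1×28/48 = 7/12, sense flips to −
mesh 2 [28T→46T]: |ω|/ω_in = (7/12)×28/46 = 49/138, sense flips to +
signed output speed (× input speed) = 49/138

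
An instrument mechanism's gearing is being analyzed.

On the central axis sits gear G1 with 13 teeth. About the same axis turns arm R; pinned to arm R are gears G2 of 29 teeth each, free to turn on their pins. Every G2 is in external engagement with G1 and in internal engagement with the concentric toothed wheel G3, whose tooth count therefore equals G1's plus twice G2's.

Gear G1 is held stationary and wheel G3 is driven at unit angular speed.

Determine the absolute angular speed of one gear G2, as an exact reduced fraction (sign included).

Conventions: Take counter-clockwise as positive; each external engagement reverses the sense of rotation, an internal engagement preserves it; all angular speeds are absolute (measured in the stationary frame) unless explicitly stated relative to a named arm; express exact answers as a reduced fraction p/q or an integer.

71/58

planetary set (13T centre, 29T on arm, 71T internal) — Willis relation
ring teeth: 13 + 2·29 = 71
13(ω_sun−ω_arm) = −71(ω_ring−ω_arm),  ω_sun = 0, ω_ring = 1
13(0−ω_arm) = −71(1−ω_arm)  ⇒  84·ω_arm = 71  ⇒  ω_arm = 71/84
sun–planet mesh: 13·(0−71/84) = −29·(ω_p−ω_arm)  ⇒  ω_p−ω_arm = 923/2436
ω_p = 71/84 + 923/2436 = 71/58
exact speed ratio = 71/58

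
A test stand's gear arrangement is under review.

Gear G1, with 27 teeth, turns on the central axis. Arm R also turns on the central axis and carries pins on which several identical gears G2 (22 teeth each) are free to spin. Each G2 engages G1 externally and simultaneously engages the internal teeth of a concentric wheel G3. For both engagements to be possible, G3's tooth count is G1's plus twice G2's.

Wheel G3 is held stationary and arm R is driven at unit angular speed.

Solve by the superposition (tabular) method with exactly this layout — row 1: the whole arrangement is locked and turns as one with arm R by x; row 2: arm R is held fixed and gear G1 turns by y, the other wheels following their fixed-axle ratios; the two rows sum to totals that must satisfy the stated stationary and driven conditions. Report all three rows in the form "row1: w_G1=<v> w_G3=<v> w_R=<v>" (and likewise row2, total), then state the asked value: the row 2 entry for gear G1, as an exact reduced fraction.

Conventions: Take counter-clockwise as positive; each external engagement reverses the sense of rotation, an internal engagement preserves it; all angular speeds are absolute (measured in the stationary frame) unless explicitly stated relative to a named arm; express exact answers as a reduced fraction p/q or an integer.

topology: planetary set — G1 27T / G2 22T / G3 71T, arm = carrier (Willis)
row 1 — lock + rotate with arm: ω_sun = ω_ring = ω_arm = x
row 2: sun turns y, ring = −(27/71)·y, arm 0
boundary: total ω_ring = x − (27/71)·y = 0 and total ω_arm = x = 1  ⇒  y = 71/27, x = 1
row 2 ring = −(27/71)·71/27 = -1
totals (row 1 + row 2): sun 1 + 71/27 = 98/27, ring 1 + (-1) = 0, arm 1 + 0 = 1
asked cell (row2, sun) = 71/27

row1: w_G1=1 w_G3=1 w_R=1
row2: w_G1=71/27 w_G3=-1 w_R=0
total: w_G1=98/27 w_G3=0 w_R=1
asked value: 71/27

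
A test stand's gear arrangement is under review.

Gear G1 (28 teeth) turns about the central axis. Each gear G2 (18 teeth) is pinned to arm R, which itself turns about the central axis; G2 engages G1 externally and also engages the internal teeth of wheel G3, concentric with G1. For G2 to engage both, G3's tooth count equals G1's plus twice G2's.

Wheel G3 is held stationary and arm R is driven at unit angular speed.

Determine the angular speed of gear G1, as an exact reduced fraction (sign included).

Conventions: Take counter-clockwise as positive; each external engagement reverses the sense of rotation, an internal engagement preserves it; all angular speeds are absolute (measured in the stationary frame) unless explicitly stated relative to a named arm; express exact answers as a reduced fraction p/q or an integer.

class = planetary set [G3 = 28+2·18 = 64; Willis about the carrier]
ring teeth: 28 + 2·18 = 64
28(ω_sun−ω_arm) = −64(ω_ring−ω_arm),  ω_ring = 0, ω_arm = 1
ω_sun = 1 − (64/28)(0−1) = 23/7
exact speed ratio = 23/7

23/7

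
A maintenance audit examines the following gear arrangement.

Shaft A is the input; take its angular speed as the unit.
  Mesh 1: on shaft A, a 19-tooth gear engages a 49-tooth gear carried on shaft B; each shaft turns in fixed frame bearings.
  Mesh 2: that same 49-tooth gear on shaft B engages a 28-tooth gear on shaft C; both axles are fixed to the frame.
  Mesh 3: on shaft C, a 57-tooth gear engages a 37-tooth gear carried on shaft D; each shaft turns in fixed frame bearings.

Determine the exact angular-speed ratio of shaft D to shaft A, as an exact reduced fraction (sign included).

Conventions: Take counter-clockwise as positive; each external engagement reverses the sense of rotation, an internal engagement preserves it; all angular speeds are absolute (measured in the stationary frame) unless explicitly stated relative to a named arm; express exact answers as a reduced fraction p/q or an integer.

-1083/1036

class = fixed-axis compound train [3 meshes; 3 ratios multiply, 3 sense flips]
mesh 1 [19T→49T]: running ratio 19/49, sense −
mesh 2 [49T→28T]: running ratio 19/28, sense +
mesh 3 [57T→37T]: running ratio 1083/1036, sense −
ω_out/ω_in = -1083/1036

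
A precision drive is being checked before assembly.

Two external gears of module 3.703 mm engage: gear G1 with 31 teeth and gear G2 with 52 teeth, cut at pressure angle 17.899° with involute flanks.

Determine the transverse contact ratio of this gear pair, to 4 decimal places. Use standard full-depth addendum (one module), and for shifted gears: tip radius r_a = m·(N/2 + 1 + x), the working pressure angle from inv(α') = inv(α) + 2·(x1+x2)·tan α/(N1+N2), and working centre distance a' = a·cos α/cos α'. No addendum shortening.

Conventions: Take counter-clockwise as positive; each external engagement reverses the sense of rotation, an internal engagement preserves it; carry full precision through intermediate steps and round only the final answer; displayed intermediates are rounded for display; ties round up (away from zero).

1.8233

single-mesh involute tooth geometry (31T engaging 52T at module 3.703)
base radii: r_b1 = 54.618496, r_b2 = 91.618122
tip radii: r_a1 = 61.099500, r_a2 = 99.981000
no profile shift: α' = α, a' = a
action lengths: √(r_a1²−r_b1²) = 27.385558, √(r_a2²−r_b2²) = 40.028989
base pitch p_b = π·m·cos α = 11.070262
CR = (27.385558 + 40.028989 − 153.674500·sin 17.89900°)/11.070262 = 1.823283
contact ratio ≈ 1.8233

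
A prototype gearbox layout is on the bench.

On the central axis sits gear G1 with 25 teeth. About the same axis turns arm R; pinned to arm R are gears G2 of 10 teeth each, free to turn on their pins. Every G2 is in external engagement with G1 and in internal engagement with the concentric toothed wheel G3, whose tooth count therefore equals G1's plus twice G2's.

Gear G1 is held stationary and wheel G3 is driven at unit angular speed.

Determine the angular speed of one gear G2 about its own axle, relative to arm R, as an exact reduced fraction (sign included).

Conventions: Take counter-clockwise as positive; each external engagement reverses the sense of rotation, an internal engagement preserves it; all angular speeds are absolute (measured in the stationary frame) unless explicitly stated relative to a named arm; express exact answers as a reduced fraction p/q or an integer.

45/28

class = planetary set [G3 = 25+2·10 = 45; Willis about the carrier]
ring teeth: 25 + 2·10 = 45
25(ω_sun−ω_arm) = −45(ω_ring−ω_arm),  ω_sun = 0, ω_ring = 1
25(0−ω_arm) = −45(1−ω_arm)  ⇒  70·ω_arm = 45  ⇒  ω_arm = 9/14
sun–planet mesh: 25·(0−9/14) = −10·(ω_p−ω_arm)  ⇒  ω_p−ω_arm = 45/28
exact speed ratio = 45/28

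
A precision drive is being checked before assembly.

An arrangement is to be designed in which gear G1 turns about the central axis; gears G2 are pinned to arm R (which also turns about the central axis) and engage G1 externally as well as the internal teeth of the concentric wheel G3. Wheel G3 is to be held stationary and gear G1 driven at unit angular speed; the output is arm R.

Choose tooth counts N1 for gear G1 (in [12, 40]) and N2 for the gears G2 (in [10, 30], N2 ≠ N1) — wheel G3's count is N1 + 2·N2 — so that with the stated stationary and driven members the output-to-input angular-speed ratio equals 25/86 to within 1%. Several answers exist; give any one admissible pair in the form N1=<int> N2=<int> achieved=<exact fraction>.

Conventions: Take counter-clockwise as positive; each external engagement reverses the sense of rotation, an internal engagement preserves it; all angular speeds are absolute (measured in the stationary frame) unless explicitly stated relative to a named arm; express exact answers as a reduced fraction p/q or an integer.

N1=25 N2=18 achieved=25/86

planetary set to be sized for 25/86 (Willis relation)
Willis with ω_ring = 0: ω_arm/ω_sun = N1/(N1+N3); set equal to 25/86  ⇒  N3/N1 = 1/(25/86) − 1 = 61/25
N3 = N1 + 2·N2  ⇒  N2/N1 = (N3/N1 − 1)/2 = (61/25 − 1)/2 = 18/25
smallest multiple with N1 ≥ 12 and N2 ≥ 10: k = 1  ⇒  N1 = 1·25 = 25, N2 = 1·18 = 18 (N1 ≤ 40, N2 ≤ 30, N2 ≠ N1 ✓), N3 = 25 + 2·18 = 61
check: N1/(N1+N3) with N1 = 25, N3 = 61 gives 25/86; |achieved − target| = 0 ≤ 1/344 ✓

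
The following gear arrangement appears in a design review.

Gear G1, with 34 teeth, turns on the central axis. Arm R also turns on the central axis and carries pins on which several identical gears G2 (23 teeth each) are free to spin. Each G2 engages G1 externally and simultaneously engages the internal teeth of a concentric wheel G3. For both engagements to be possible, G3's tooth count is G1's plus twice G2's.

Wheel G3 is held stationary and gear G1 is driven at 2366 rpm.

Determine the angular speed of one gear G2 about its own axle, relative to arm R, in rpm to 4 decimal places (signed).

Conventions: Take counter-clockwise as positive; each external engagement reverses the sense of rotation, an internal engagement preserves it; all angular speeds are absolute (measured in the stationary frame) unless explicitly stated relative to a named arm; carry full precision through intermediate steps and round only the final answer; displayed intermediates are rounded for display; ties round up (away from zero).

-2454.4317 rpm

topology: planetary set — G1 34T / G2 23T / G3 80T, arm = carrier (Willis)
normalise by the input: solve with ω_sun = 1, then scale by 2366 rpm
ring teeth: 34 + 2·23 = 80
34(ω_sun−ω_arm) = −80(ω_ring−ω_arm),  ω_ring = 0, ω_sun = 1
34(1−ω_arm) = −80(0−ω_arm)  ⇒  114·ω_arm = 34  ⇒  ω_arm = 17/57
sun–planet mesh: 34·(1−17/57) = −23·(ω_p−ω_arm)  ⇒  ω_p−ω_arm = -1360/1311
scale: ω_p−ω_arm = -1360/1311 × 2366 rpm = -2454.4317 rpm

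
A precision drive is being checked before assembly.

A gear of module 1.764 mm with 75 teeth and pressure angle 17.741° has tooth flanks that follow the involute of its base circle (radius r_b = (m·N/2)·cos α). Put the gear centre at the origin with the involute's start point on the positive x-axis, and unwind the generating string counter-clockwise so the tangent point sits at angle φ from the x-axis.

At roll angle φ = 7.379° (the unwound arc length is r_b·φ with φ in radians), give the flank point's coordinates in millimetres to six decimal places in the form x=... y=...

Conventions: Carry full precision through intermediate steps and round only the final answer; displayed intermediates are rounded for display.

x=63.524488 y=0.044787

recognized (one wheel, involute flank): single-mesh tooth geometry, m = 1.764, N = 75
pitch radius r_p = m·N/2 = 1.764·75/2 = 66.150000
base radius r_b = r_p·cos α = 66.150000·cos 17.741° = 63.004149
roll angle φ = 7.379° = 0.12878785 rad
x = r_b·(cos φ + φ·sin φ) = 63.524488
y = r_b·(sin φ − φ·cos φ) = 0.044787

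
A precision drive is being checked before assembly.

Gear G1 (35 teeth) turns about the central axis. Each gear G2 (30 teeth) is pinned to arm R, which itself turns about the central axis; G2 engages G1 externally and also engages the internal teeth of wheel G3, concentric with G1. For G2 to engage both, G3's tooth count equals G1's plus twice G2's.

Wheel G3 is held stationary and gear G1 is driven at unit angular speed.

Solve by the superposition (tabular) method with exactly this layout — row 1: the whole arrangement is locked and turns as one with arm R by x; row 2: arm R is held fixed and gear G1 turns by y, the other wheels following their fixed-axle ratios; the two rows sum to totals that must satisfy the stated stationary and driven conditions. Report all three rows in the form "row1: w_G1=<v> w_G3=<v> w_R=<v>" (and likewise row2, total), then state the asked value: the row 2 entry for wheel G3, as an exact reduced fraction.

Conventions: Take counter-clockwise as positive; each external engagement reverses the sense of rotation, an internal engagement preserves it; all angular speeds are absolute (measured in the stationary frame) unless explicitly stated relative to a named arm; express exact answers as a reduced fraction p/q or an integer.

row1: w_G1=7/26 w_G3=7/26 w_R=7/26
row2: w_G1=19/26 w_G3=-7/26 w_R=0
total: w_G1=1 w_G3=0 w_R=7/26
asked value: -7/26

class = planetary set [G3 = 35+2·30 = 95; Willis about the carrier]
superposition row 1 [locked train]: every member turns x
row 2 — arm fixed, fixed-axis ratios: sun y, ring −(35/95)·y, arm 0
boundary: total ω_ring = x − (35/95)·y = 0 and total ω_sun = x + y = 1  ⇒  y = 19/26, x = 7/26
row 2 ring = −(35/95)·19/26 = -7/26
totals (row 1 + row 2): sun 7/26 + 19/26 = 1, ring 7/26 + (-7/26) = 0, arm 7/26 + 0 = 7/26
asked cell (row2, ring) = -7/26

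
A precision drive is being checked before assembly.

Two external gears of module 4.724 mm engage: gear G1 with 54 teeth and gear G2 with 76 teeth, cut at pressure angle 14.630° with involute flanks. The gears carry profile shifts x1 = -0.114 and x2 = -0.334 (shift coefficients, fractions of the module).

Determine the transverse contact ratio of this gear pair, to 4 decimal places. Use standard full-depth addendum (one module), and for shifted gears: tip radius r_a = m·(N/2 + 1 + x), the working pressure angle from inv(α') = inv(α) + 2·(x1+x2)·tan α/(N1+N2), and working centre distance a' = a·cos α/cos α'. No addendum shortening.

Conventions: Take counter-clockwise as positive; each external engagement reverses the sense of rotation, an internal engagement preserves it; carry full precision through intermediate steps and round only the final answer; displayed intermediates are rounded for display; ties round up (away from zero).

single-mesh involute tooth geometry (54T engaging 76T at module 4.724)
base radii: r_b1 = 123.412518, r_b2 = 173.691692
tip radii: r_a1 = 131.733464, r_a2 = 182.658184
inv(α') = inv(14.630°) + 2·(-0.114-0.334)·tan α/(54+76) = 0.00389886  ⇒  α' = 12.91718°
a' = a·cos α / cos α' = 307.0600·cos 14.630°/cos 12.91718° = 304.817873
action lengths: √(r_a1²−r_b1²) = 46.076631, √(r_a2²−r_b2²) = 56.526173
base pitch p_b = π·m·cos α = 14.359699
CR = (46.076631 + 56.526173 − 304.817873·sin 12.91718°)/14.359699 = 2.399985
contact ratio ≈ 2.4000

2.4000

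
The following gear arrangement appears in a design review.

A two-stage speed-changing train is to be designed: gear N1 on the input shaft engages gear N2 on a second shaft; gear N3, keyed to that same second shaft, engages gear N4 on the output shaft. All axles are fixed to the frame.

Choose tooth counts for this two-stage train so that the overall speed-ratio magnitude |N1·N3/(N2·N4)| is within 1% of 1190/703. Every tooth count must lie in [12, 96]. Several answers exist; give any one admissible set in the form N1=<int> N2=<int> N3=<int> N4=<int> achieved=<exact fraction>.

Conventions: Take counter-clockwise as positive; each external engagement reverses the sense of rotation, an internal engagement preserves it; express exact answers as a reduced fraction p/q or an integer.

N1=14 N2=19 N3=85 N4=37 achieved=1190/703

class = fixed-axis compound train [2-stage, 1190/703 wanted]
target = 1190/703 in lowest terms: an exact hit needs N1·N3 = k·1190 and N2·N4 = k·703 for one integer k, every count in [12, 96]; additionally prefer no 1:1 stage (N1 ≠ N2, N3 ≠ N4)
k = 1: N1·N3 = 1190 = 14·85, N2·N4 = 703 = 19·37
achieved = 14·85/(19·37) = 1190/703; |achieved − target| = 0 ≤ 119/7030 ✓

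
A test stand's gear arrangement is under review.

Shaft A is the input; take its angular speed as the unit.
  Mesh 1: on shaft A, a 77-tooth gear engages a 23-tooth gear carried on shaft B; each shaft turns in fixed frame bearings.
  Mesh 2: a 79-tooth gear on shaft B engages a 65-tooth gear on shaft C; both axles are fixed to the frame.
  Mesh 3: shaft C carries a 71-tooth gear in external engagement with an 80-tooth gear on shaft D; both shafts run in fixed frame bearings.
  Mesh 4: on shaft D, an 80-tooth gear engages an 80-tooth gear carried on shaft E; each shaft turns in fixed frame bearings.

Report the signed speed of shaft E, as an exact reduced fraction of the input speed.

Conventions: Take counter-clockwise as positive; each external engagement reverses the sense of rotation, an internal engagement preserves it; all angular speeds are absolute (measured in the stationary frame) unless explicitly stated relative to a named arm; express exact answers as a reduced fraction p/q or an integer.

4-mesh fixed-axis compound train (all bearings frame-fixed)
mesh 1 [77T→23T]: |ω|/ω_in = 1×77/23 = 77/23, sense flips to −
mesh 2 [79T→65T]: |ω|/ω_in = (77/23)×79/65 = 6083/1495, sense flips to +
mesh 3 [71T→80T]: |ω|/ω_in = (6083/1495)×71/80 = 431893/119600, sense flips to −
mesh 4 [80T→80T]: |ω|/ω_in = (431893/119600)×80/80 = 431893/119600, sense flips to +
signed output speed (× input speed) = 431893/119600

431893/119600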